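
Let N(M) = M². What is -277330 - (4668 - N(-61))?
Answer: -278277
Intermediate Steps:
-277330 - (4668 - N(-61)) = -277330 - (4668 - 1*(-61)²) = -277330 - (4668 - 1*3721) = -277330 - (4668 - 3721) = -277330 - 1*947 = -277330 - 947 = -278277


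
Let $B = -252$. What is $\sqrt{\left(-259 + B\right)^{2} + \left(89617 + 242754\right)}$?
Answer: $2 \sqrt{148373} \approx 770.38$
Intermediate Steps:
$\sqrt{\left(-259 + B\right)^{2} + \left(89617 + 242754\right)} = \sqrt{\left(-259 - 252\right)^{2} + \left(89617 + 242754\right)} = \sqrt{\left(-511\right)^{2} + 332371} = \sqrt{261121 + 332371} = \sqrt{593492} = 2 \sqrt{148373}$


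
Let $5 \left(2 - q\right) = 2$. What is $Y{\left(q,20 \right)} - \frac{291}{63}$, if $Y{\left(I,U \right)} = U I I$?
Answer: $\frac{4891}{105} \approx 46.581$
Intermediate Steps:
$q = \frac{8}{5}$ ($q = 2 - \frac{2}{5} = \frac{8}{5} \approx 1.6$)
$Y{\left(I,U \right)} = U I^{2}$ ($Y{\left(I,U \right)} = I U I = U I^{2}$)
$Y{\left(q,20 \right)} - \frac{291}{63} = 20 \left(\frac{8}{5}\right)^{2} - \frac{291}{63} = 20 \cdot \frac{64}{25} - \frac{97}{21} = \frac{256}{5} - \frac{97}{21} = \frac{4891}{105}$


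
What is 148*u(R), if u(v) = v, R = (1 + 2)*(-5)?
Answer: -2220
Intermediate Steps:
R = -15 (R = 3*(-5) = -15)
148*u(R) = 148*(-15) = -2220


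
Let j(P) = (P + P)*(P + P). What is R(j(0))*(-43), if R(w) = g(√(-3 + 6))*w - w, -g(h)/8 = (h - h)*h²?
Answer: 0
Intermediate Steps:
g(h) = 0 (g(h) = -8*(h - h)*h² = -0*h² = -8*0 = 0)
j(P) = 4*P² (j(P) = (2*P)*(2*P) = 4*P²)
R(w) = -w (R(w) = 0*w - w = 0 - w = -w)
R(j(0))*(-43) = -4*0²*(-43) = -4*0*(-43) = -1*0*(-43) = 0*(-43) = 0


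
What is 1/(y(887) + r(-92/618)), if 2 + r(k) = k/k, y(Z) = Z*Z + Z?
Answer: 1/787655 ≈ 1.2696e-6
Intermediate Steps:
y(Z) = Z + Z² (y(Z) = Z² + Z = Z + Z²)
r(k) = -1 (r(k) = -2 + k/k = -2 + 1 = -1)
1/(y(887) + r(-92/618)) = 1/(887*(1 + 887) - 1) = 1/(887*888 - 1) = 1/(787656 - 1) = 1/787655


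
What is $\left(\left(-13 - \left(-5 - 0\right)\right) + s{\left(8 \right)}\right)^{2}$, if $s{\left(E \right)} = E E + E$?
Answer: $4096$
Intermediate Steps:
$s{\left(E \right)} = E + E^{2}$ ($s{\left(E \right)} = E^{2} + E = E + E^{2}$)
$\left(\left(-13 - \left(-5 - 0\right)\right) + s{\left(8 \right)}\right)^{2} = \left(\left(-13 - \left(-5 - 0\right)\right) + 8 \left(1 + 8\right)\right)^{2} = \left(\left(-13 - \left(-5 + 0\right)\right) + 8 \cdot 9\right)^{2} = \left(\left(-13 - -5\right) + 72\right)^{2} = \left(\left(-13 + 5\right) + 72\right)^{2} = \left(-8 + 72\right)^{2} = 64^{2} = 4096$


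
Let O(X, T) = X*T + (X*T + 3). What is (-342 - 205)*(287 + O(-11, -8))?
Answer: -254902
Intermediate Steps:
O(X, T) = 3 + 2*T*X (O(X, T) = T*X + (T*X + 3) = T*X + (3 + T*X) = 3 + 2*T*X)
(-342 - 205)*(287 + O(-11, -8)) = (-342 - 205)*(287 + (3 + 2*(-8)*(-11))) = -547*(287 + (3 + 176)) = -547*(287 + 179) = -547*466 = -254902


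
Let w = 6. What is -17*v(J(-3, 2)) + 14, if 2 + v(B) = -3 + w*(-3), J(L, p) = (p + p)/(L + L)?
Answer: 405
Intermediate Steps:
J(L, p) = p/L (J(L, p) = (2*p)/((2*L)) = (2*p)*(1/(2*L)) = p/L)
v(B) = -23 (v(B) = -2 + (-3 + 6*(-3)) = -2 + (-3 - 18) = -2 - 21 = -23)
-17*v(J(-3, 2)) + 14 = -17*(-23) + 14 = 391 + 14 = 405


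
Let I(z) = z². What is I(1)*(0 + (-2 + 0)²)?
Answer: 4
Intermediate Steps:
I(1)*(0 + (-2 + 0)²) = 1²*(0 + (-2 + 0)²) = 1*(0 + (-2)²) = 1*(0 + 4) = 1*4 = 4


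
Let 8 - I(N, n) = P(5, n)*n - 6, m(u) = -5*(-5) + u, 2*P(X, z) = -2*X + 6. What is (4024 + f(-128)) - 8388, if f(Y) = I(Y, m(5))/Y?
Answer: -279333/64 ≈ -4364.6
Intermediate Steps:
P(X, z) = 3 - X (P(X, z) = (-2*X + 6)/2 = (6 - 2*X)/2 = 3 - X)
m(u) = 25 + u
I(N, n) = 14 + 2*n (I(N, n) = 8 - ((3 - 1*5)*n - 6) = 8 - ((3 - 5)*n - 6) = 8 - (-2*n - 6) = 8 - (-6 - 2*n) = 8 + (6 + 2*n) = 14 + 2*n)
f(Y) = 74/Y (f(Y) = (14 + 2*(25 + 5))/Y = (14 + 2*30)/Y = (14 + 60)/Y = 74/Y)
(4024 + f(-128)) - 8388 = (4024 + 74/(-128)) - 8388 = (4024 + 74*(-1/128)) - 8388 = (4024 - 37/64) - 8388 = 257499/64 - 8388 = -279333/64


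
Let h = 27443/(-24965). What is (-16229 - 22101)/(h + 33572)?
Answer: -956908450/838097537 ≈ -1.1418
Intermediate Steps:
h = -27443/24965 (h = 27443*(-1/24965) = -27443/24965 ≈ -1.0993)
(-16229 - 22101)/(h + 33572) = (-16229 - 22101)/(-27443/24965 + 33572) = -38330/838097537/24965 = -38330*24965/838097537 = -956908450/838097537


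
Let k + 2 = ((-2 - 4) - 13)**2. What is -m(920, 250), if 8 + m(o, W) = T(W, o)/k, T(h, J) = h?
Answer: 2622/359 ≈ 7.3036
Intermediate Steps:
k = 359 (k = -2 + ((-2 - 4) - 13)**2 = -2 + (-6 - 13)**2 = -2 + (-19)**2 = -2 + 361 = 359)
m(o, W) = -8 + W/359
-m(920, 250) = -(-8 + (1/359)*250) = -(-8 + 250/359) = -1*(-2622/359) = 2622/359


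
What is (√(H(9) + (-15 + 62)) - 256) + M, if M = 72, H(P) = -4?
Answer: -184 + √43 ≈ -177.44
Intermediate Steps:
(√(H(9) + (-15 + 62)) - 256) + M = (√(-4 + (-15 + 62)) - 256) + 72 = (√(-4 + 47) - 256) + 72 = (√43 - 256) + 72 = (-256 + √43) + 72 = -184 + √43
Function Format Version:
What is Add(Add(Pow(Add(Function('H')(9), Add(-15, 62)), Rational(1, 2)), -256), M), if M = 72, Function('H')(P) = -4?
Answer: Add(-184, Pow(43, Rational(1, 2))) ≈ -177.44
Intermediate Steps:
Add(Add(Pow(Add(Function('H')(9), Add(-15, 62)), Rational(1, 2)), -256), M) = Add(Add(Pow(Add(-4, Add(-15, 62)), Rational(1, 2)), -256), 72) = Add(Add(Pow(Add(-4, 47), Rational(1, 2)), -256), 72) = Add(Add(Pow(43, Rational(1, 2)), -256), 72) = Add(Add(-256, Pow(43, Rational(1, 2))), 72) = Add(-184, Pow(43, Rational(1, 2)))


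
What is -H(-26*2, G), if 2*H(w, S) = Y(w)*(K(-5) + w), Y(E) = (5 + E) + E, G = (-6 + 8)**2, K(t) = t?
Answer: -5643/2 ≈ -2821.5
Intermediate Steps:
G = 4 (G = 2**2 = 4)
Y(E) = 5 + 2*E
H(w, S) = (-5 + w)*(5 + 2*w)/2 (H(w, S) = ((5 + 2*w)*(-5 + w))/2 = ((-5 + w)*(5 + 2*w))/2 = (-5 + w)*(5 + 2*w)/2)
-H(-26*2, G) = -(-5 - 26*2)*(5 + 2*(-26*2))/2 = -(-5 - 52)*(5 + 2*(-52))/2 = -(-57)*(5 - 104)/2 = -(-57)*(-99)/2 = -1*5643/2 = -5643/2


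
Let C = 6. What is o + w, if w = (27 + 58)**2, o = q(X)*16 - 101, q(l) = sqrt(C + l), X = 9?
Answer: 7124 + 16*sqrt(15) ≈ 7186.0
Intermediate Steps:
q(l) = sqrt(6 + l)
o = -101 + 16*sqrt(15) (o = sqrt(6 + 9)*16 - 101 = sqrt(15)*16 - 101 = 16*sqrt(15) - 101 = -101 + 16*sqrt(15) ≈ -39.032)
w = 7225 (w = 85**2 = 7225)
o + w = (-101 + 16*sqrt(15)) + 7225 = 7124 + 16*sqrt(15)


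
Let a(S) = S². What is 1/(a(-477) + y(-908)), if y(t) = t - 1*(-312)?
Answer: 1/226933 ≈ 4.4066e-6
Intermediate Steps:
y(t) = 312 + t (y(t) = t + 312 = 312 + t)
1/(a(-477) + y(-908)) = 1/((-477)² + (312 - 908)) = 1/(227529 - 596) = 1/226933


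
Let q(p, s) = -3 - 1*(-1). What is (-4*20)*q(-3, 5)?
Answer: 160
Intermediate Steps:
q(p, s) = -2 (q(p, s) = -3 + 1 = -2)
(-4*20)*q(-3, 5) = -4*20*(-2) = -80*(-2) = 160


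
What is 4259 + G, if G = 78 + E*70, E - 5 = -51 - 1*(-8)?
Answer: 1677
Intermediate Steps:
E = -38 (E = 5 + (-51 - 1*(-8)) = 5 + (-51 + 8) = 5 - 43 = -38)
G = -2582 (G = 78 - 38*70 = 78 - 2660 = -2582)
4259 + G = 4259 - 2582 = 1677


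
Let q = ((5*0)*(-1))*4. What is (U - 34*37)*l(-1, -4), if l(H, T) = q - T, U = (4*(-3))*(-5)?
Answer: -4792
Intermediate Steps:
U = 60 (U = -12*(-5) = 60)
q = 0 (q = (0*(-1))*4 = 0*4 = 0)
l(H, T) = -T (l(H, T) = 0 - T = -T)
(U - 34*37)*l(-1, -4) = (60 - 34*37)*(-1*(-4)) = (60 - 1258)*4 = -1198*4 = -4792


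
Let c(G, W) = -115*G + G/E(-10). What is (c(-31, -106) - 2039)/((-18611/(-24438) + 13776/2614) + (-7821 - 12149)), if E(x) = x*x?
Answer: -2436562478577/31882922624950 ≈ -0.076422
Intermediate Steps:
E(x) = x²
c(G, W) = -11499*G/100 (c(G, W) = -115*G + G/((-10)²) = -115*G + G/100 = -11499*G/100)
(c(-31, -106) - 2039)/((-18611/(-24438) + 13776/2614) + (-7821 - 12149)) = (-11499/100*(-31) - 2039)/((-18611/(-24438) + 13776/2614) + (-7821 - 12149)) = (356469/100 - 2039)/((-18611*(-1/24438) + 13776*(1/2614)) - 19970) = 152569/(100*((18611/24438 + 6888/1307) - 19970)) = 152569/(100*(192653521/31940466 - 19970)) = 152569/(100*(-637658452499/31940466)) = (152569/100)*(-31940466/637658452499) = -2436562478577/31882922624950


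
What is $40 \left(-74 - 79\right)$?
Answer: $-6120$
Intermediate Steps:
$40 \left(-74 - 79\right) = 40 \left(-153\right) = -6120$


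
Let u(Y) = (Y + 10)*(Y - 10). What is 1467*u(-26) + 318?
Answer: 845310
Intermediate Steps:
u(Y) = (-10 + Y)*(10 + Y) (u(Y) = (10 + Y)*(-10 + Y) = (-10 + Y)*(10 + Y))
1467*u(-26) + 318 = 1467*(-100 + (-26)²) + 318 = 1467*(-100 + 676) + 318 = 1467*576 + 318 = 844992 + 318 = 845310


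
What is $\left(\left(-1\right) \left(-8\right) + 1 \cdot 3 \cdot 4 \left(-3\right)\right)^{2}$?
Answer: $784$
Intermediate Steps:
$\left(\left(-1\right) \left(-8\right) + 1 \cdot 3 \cdot 4 \left(-3\right)\right)^{2} = \left(8 + 3 \left(-12\right)\right)^{2} = \left(8 - 36\right)^{2} = \left(-28\right)^{2} = 784$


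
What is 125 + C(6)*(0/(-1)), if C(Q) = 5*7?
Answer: 125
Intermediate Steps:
C(Q) = 35
125 + C(6)*(0/(-1)) = 125 + 35*(0/(-1)) = 125 + 35*(0*(-1)) = 125 + 35*0 = 125 + 0 = 125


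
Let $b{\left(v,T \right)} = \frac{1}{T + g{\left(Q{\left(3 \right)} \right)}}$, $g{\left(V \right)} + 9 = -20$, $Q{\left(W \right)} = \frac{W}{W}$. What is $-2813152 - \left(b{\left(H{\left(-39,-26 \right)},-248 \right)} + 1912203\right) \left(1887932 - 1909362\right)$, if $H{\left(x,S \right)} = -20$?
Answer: $\frac{11350268085796}{277} \approx 4.0976 \cdot 10^{10}$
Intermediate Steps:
$Q{\left(W \right)} = 1$
$g{\left(V \right)} = -29$ ($g{\left(V \right)} = -9 - 20 = -29$)
$b{\left(v,T \right)} = \frac{1}{-29 + T}$ ($b{\left(v,T \right)} = \frac{1}{T - 29} = \frac{1}{-29 + T}$)
$-2813152 - \left(b{\left(H{\left(-39,-26 \right)},-248 \right)} + 1912203\right) \left(1887932 - 1909362\right) = -2813152 - \left(\frac{1}{-29 - 248} + 1912203\right) \left(1887932 - 1909362\right) = -2813152 - \left(\frac{1}{-277} + 1912203\right) \left(-21430\right) = -2813152 - \left(- \frac{1}{277} + 1912203\right) \left(-21430\right) = -2813152 - \frac{529680230}{277} \left(-21430\right) = -2813152 - - \frac{11351047328900}{277} = -2813152 + \frac{11351047328900}{277} = \frac{11350268085796}{277}$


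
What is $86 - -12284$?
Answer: $12370$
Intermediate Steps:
$86 - -12284 = 86 + 12284 = 12370$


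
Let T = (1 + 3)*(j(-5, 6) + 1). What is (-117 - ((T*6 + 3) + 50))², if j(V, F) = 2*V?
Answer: 2116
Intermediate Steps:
T = -36 (T = (1 + 3)*(2*(-5) + 1) = 4*(-10 + 1) = 4*(-9) = -36)
(-117 - ((T*6 + 3) + 50))² = (-117 - ((-36*6 + 3) + 50))² = (-117 - ((-216 + 3) + 50))² = (-117 - (-213 + 50))² = (-117 - 1*(-163))² = (-117 + 163)² = 46² = 2116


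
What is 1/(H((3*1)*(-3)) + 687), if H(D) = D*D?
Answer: 1/768 ≈ 0.0013021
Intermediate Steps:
H(D) = D²
1/(H((3*1)*(-3)) + 687) = 1/(((3*1)*(-3))² + 687) = 1/((3*(-3))² + 687) = 1/((-9)² + 687) = 1/(81 + 687) = 1/768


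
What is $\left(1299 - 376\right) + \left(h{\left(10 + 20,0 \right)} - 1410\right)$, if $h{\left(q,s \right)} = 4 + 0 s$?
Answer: $-483$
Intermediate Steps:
$h{\left(q,s \right)} = 4$ ($h{\left(q,s \right)} = 4 + 0 = 4$)
$\left(1299 - 376\right) + \left(h{\left(10 + 20,0 \right)} - 1410\right) = \left(1299 - 376\right) + \left(4 - 1410\right) = 923 + \left(4 - 1410\right) = 923 - 1406 = -483$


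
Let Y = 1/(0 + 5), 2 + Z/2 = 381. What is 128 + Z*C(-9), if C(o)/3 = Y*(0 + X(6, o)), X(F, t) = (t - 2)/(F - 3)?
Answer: -7698/5 ≈ -1539.6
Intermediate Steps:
Z = 758 (Z = -4 + 2*381 = -4 + 762 = 758)
Y = ⅕ (Y = 1/5 = ⅕ ≈ 0.20000)
X(F, t) = (-2 + t)/(-3 + F)
C(o) = -⅖ + o/5 (C(o) = 3*((0 + (-2 + o)/(-3 + 6))/5) = 3*((0 + (-2 + o)/3)/5) = 3*((0 + (-⅔ + o/3))/5) = 3*((-⅔ + o/3)/5) = 3*(-2/15 + o/15) = -⅖ + o/5)
128 + Z*C(-9) = 128 + 758*(-⅖ + (⅕)*(-9)) = 128 + 758*(-⅖ - 9/5) = 128 + 758*(-11/5) = 128 - 8338/5 = -7698/5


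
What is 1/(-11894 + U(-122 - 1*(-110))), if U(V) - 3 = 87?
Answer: -1/11804 ≈ -8.4717e-5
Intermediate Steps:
U(V) = 90 (U(V) = 3 + 87 = 90)
1/(-11894 + U(-122 - 1*(-110))) = 1/(-11894 + 90) = 1/(-11804) = -1/11804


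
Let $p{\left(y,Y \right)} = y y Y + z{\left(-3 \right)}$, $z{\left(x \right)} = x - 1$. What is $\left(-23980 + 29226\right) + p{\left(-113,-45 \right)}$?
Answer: $-569363$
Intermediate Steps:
$z{\left(x \right)} = -1 + x$ ($z{\left(x \right)} = x - 1 = -1 + x$)
$p{\left(y,Y \right)} = -4 + Y y^{2}$ ($p{\left(y,Y \right)} = y y Y - 4 = y^{2} Y - 4 = Y y^{2} - 4 = -4 + Y y^{2}$)
$\left(-23980 + 29226\right) + p{\left(-113,-45 \right)} = \left(-23980 + 29226\right) - \left(4 + 45 \left(-113\right)^{2}\right) = 5246 - 574609 = -569363$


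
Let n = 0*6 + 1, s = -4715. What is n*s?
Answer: -4715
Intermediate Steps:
n = 1 (n = 0 + 1 = 1)
n*s = 1*(-4715) = -4715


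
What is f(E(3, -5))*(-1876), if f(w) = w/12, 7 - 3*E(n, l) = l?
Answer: -1876/3 ≈ -625.33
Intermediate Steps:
E(n, l) = 7/3 - l/3
f(w) = w/12 (f(w) = w*(1/12) = w/12)
f(E(3, -5))*(-1876) = ((7/3 - ⅓*(-5))/12)*(-1876) = ((7/3 + 5/3)/12)*(-1876) = ((1/12)*4)*(-1876) = (⅓)*(-1876) = -1876/3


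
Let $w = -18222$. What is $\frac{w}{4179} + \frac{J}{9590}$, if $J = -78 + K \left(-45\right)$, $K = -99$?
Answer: $- \frac{7450357}{1908410} \approx -3.904$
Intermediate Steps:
$J = 4377$ ($J = -78 - -4455 = -78 + 4455 = 4377$)
$\frac{w}{4179} + \frac{J}{9590} = - \frac{18222}{4179} + \frac{4377}{9590} = \left(-18222\right) \frac{1}{4179} + 4377 \cdot \frac{1}{9590} = - \frac{6074}{1393} + \frac{4377}{9590} = - \frac{7450357}{1908410}$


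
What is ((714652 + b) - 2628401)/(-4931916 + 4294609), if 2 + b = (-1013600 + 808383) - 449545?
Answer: 2568513/637307 ≈ 4.0303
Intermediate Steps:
b = -654764 (b = -2 + ((-1013600 + 808383) - 449545) = -2 + (-205217 - 449545) = -2 - 654762 = -654764)
((714652 + b) - 2628401)/(-4931916 + 4294609) = ((714652 - 654764) - 2628401)/(-4931916 + 4294609) = (59888 - 2628401)/(-637307) = -2568513*(-1/637307) = 2568513/637307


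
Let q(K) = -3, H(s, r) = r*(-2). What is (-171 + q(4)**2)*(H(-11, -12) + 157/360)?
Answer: -79173/20 ≈ -3958.6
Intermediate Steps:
H(s, r) = -2*r
(-171 + q(4)**2)*(H(-11, -12) + 157/360) = (-171 + (-3)**2)*(-2*(-12) + 157/360) = (-171 + 9)*(24 + 157*(1/360)) = -162*(24 + 157/360) = -162*8797/360 = -79173/20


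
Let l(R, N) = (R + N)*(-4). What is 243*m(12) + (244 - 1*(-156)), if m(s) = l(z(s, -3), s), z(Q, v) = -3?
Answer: -8348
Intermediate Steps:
l(R, N) = -4*N - 4*R (l(R, N) = (N + R)*(-4) = -4*N - 4*R)
m(s) = 12 - 4*s (m(s) = -4*s - 4*(-3) = -4*s + 12 = 12 - 4*s)
243*m(12) + (244 - 1*(-156)) = 243*(12 - 4*12) + (244 - 1*(-156)) = 243*(12 - 48) + (244 + 156) = 243*(-36) + 400 = -8748 + 400 = -8348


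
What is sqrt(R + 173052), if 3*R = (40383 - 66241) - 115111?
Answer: sqrt(1134561)/3 ≈ 355.05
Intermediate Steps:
R = -140969/3 (R = ((40383 - 66241) - 115111)/3 = (-25858 - 115111)/3 = (1/3)*(-140969) = -140969/3 ≈ -46990.)
sqrt(R + 173052) = sqrt(-140969/3 + 173052) = sqrt(378187/3) = sqrt(1134561)/3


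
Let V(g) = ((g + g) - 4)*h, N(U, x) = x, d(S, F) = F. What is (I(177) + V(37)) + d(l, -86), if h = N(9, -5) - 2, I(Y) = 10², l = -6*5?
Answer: -476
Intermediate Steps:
l = -30
I(Y) = 100
h = -7 (h = -5 - 2 = -7)
V(g) = 28 - 14*g (V(g) = ((g + g) - 4)*(-7) = (2*g - 4)*(-7) = (-4 + 2*g)*(-7) = 28 - 14*g)
(I(177) + V(37)) + d(l, -86) = (100 + (28 - 14*37)) - 86 = (100 + (28 - 518)) - 86 = (100 - 490) - 86 = -390 - 86 = -476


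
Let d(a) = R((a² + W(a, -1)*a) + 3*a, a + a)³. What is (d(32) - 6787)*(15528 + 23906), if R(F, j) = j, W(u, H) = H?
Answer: 10069747938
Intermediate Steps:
d(a) = 8*a³ (d(a) = (a + a)³ = (2*a)³ = 8*a³)
(d(32) - 6787)*(15528 + 23906) = (8*32³ - 6787)*(15528 + 23906) = (8*32768 - 6787)*39434 = (262144 - 6787)*39434 = 255357*39434 = 10069747938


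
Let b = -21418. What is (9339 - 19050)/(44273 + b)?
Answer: -9711/22855 ≈ -0.42490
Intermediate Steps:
(9339 - 19050)/(44273 + b) = (9339 - 19050)/(44273 - 21418) = -9711/22855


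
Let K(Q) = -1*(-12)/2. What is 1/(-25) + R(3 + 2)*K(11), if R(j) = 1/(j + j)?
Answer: 14/25 ≈ 0.56000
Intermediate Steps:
K(Q) = 6 (K(Q) = 12*(½) = 6)
R(j) = 1/(2*j)
1/(-25) + R(3 + 2)*K(11) = 1/(-25) + (1/(2*(3 + 2)))*6 = -1/25 + ((½)/5)*6 = -1/25 + ((½)*(⅕))*6 = -1/25 + (⅒)*6 = -1/25 + ⅗ = 14/25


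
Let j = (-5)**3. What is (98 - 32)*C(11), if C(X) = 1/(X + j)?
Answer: -11/19 ≈ -0.57895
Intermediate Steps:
j = -125
C(X) = 1/(-125 + X) (C(X) = 1/(X - 125) = 1/(-125 + X))
(98 - 32)*C(11) = (98 - 32)/(-125 + 11) = 66/(-114) = 66*(-1/114) = -11/19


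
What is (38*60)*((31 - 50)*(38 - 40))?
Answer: 86640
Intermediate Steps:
(38*60)*((31 - 50)*(38 - 40)) = 2280*(-19*(-2)) = 2280*38 = 86640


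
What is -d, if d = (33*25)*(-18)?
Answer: 14850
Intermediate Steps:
d = -14850 (d = 825*(-18) = -14850)
-d = -1*(-14850) = 14850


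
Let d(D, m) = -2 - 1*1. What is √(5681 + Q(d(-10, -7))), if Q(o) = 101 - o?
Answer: √5785 ≈ 76.059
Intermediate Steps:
d(D, m) = -3 (d(D, m) = -2 - 1 = -3)
√(5681 + Q(d(-10, -7))) = √(5681 + (101 - 1*(-3))) = √(5681 + (101 + 3)) = √(5681 + 104) = √5785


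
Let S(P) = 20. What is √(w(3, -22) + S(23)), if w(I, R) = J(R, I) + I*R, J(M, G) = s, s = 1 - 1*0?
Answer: 3*I*√5 ≈ 6.7082*I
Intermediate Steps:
s = 1 (s = 1 + 0 = 1)
J(M, G) = 1
w(I, R) = 1 + I*R
√(w(3, -22) + S(23)) = √((1 + 3*(-22)) + 20) = √((1 - 66) + 20) = √(-65 + 20) = √(-45) = 3*I*√5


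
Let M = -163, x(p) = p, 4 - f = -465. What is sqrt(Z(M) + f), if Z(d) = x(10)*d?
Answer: 3*I*sqrt(129) ≈ 34.073*I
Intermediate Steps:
f = 469 (f = 4 - 1*(-465) = 4 + 465 = 469)
Z(d) = 10*d
sqrt(Z(M) + f) = sqrt(10*(-163) + 469) = sqrt(-1630 + 469) = sqrt(-1161) = 3*I*sqrt(129)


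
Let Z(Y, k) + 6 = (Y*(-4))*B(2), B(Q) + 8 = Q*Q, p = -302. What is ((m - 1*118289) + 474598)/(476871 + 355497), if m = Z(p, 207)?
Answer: 117157/277456 ≈ 0.42225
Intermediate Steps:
B(Q) = -8 + Q² (B(Q) = -8 + Q*Q = -8 + Q²)
Z(Y, k) = -6 + 16*Y (Z(Y, k) = -6 + (Y*(-4))*(-8 + 2²) = -6 + (-4*Y)*(-8 + 4) = -6 - 4*Y*(-4) = -6 + 16*Y)
m = -4838 (m = -6 + 16*(-302) = -6 - 4832 = -4838)
((m - 1*118289) + 474598)/(476871 + 355497) = ((-4838 - 1*118289) + 474598)/(476871 + 355497) = ((-4838 - 118289) + 474598)/832368 = (-123127 + 474598)*(1/832368) = 351471*(1/832368) = 117157/277456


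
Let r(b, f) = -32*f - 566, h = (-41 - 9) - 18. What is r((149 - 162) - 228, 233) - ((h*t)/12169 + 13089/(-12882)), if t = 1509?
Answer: -418685359817/52253686 ≈ -8012.6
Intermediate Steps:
h = -68 (h = -50 - 18 = -68)
r(b, f) = -566 - 32*f
r((149 - 162) - 228, 233) - ((h*t)/12169 + 13089/(-12882)) = (-566 - 32*233) - (-68*1509/12169 + 13089/(-12882)) = (-566 - 7456) - (-102612*1/12169 + 13089*(-1/12882)) = -8022 - (-102612/12169 - 4363/4294) = -8022 - 1*(-493709275/52253686) = -8022 + 493709275/52253686 = -418685359817/52253686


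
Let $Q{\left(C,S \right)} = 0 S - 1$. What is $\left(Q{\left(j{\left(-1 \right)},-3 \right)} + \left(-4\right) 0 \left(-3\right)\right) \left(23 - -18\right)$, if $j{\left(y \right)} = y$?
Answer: $-41$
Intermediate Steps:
$Q{\left(C,S \right)} = -1$ ($Q{\left(C,S \right)} = 0 - 1 = -1$)
$\left(Q{\left(j{\left(-1 \right)},-3 \right)} + \left(-4\right) 0 \left(-3\right)\right) \left(23 - -18\right) = \left(-1 + \left(-4\right) 0 \left(-3\right)\right) \left(23 - -18\right) = \left(-1 + 0 \left(-3\right)\right) \left(23 + 18\right) = \left(-1 + 0\right) 41 = \left(-1\right) 41 = -41$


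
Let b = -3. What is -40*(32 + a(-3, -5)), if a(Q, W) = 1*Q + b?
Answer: -1040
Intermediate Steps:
a(Q, W) = -3 + Q (a(Q, W) = 1*Q - 3 = Q - 3 = -3 + Q)
-40*(32 + a(-3, -5)) = -40*(32 + (-3 - 3)) = -40*(32 - 6) = -40*26 = -1040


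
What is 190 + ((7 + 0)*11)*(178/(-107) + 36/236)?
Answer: 464967/6313 ≈ 73.652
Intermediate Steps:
190 + ((7 + 0)*11)*(178/(-107) + 36/236) = 190 + (7*11)*(178*(-1/107) + 36*(1/236)) = 190 + 77*(-178/107 + 9/59) = 190 + 77*(-9539/6313) = 190 - 734503/6313 = 464967/6313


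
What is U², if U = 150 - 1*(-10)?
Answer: 25600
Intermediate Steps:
U = 160 (U = 150 + 10 = 160)
U² = 160² = 25600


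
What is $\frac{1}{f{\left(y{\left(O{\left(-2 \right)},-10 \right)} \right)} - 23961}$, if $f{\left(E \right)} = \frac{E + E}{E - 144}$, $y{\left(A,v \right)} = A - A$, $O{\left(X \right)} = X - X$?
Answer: $- \frac{1}{23961} \approx -4.1734 \cdot 10^{-5}$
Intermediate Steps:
$O{\left(X \right)} = 0$
$y{\left(A,v \right)} = 0$
$f{\left(E \right)} = \frac{2 E}{-144 + E}$
$\frac{1}{f{\left(y{\left(O{\left(-2 \right)},-10 \right)} \right)} - 23961} = \frac{1}{2 \cdot 0 \frac{1}{-144 + 0} - 23961} = \frac{1}{2 \cdot 0 \frac{1}{-144} - 23961} = \frac{1}{2 \cdot 0 \left(- \frac{1}{144}\right) - 23961} = \frac{1}{0 - 23961} = \frac{1}{-23961} = - \frac{1}{23961}$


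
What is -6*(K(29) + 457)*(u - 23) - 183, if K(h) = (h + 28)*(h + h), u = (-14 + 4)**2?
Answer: -1738689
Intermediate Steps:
u = 100 (u = (-10)**2 = 100)
K(h) = 2*h*(28 + h) (K(h) = (28 + h)*(2*h) = 2*h*(28 + h))
-6*(K(29) + 457)*(u - 23) - 183 = -6*(2*29*(28 + 29) + 457)*(100 - 23) - 183 = -6*(2*29*57 + 457)*77 - 183 = -6*(3306 + 457)*77 - 183 = -22578*77 - 183 = -6*289751 - 183 = -1738506 - 183 = -1738689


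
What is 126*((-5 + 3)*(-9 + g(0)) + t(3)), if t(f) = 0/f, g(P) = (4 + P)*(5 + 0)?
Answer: -2772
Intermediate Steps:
g(P) = 20 + 5*P (g(P) = (4 + P)*5 = 20 + 5*P)
t(f) = 0
126*((-5 + 3)*(-9 + g(0)) + t(3)) = 126*((-5 + 3)*(-9 + (20 + 5*0)) + 0) = 126*(-2*(-9 + (20 + 0)) + 0) = 126*(-2*(-9 + 20) + 0) = 126*(-2*11 + 0) = 126*(-22 + 0) = 126*(-22) = -2772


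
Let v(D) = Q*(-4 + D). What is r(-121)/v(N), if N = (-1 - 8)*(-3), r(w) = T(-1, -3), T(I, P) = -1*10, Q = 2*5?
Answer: -1/23 ≈ -0.043478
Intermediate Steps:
Q = 10
T(I, P) = -10
r(w) = -10
N = 27 (N = -9*(-3) = 27)
v(D) = -40 + 10*D (v(D) = 10*(-4 + D) = -40 + 10*D)
r(-121)/v(N) = -10/(-40 + 10*27) = -10/(-40 + 270) = -10/230 = -10*1/230 = -1/23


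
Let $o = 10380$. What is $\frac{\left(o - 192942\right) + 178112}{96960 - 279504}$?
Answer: $\frac{2225}{91272} \approx 0.024378$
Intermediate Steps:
$\frac{\left(o - 192942\right) + 178112}{96960 - 279504} = \frac{\left(10380 - 192942\right) + 178112}{96960 - 279504} = \frac{-182562 + 178112}{-182544} = \left(-4450\right) \left(- \frac{1}{182544}\right) = \frac{2225}{91272}$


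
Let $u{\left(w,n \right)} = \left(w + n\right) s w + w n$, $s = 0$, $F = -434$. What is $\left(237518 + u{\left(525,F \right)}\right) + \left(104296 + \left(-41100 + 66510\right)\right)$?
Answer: $139374$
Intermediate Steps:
$u{\left(w,n \right)} = n w$ ($u{\left(w,n \right)} = \left(w + n\right) 0 w + w n = \left(n + w\right) 0 w + n w = 0 w + n w = 0 + n w = n w$)
$\left(237518 + u{\left(525,F \right)}\right) + \left(104296 + \left(-41100 + 66510\right)\right) = \left(237518 - 227850\right) + \left(104296 + \left(-41100 + 66510\right)\right) = \left(237518 - 227850\right) + \left(104296 + 25410\right) = 9668 + 129706 = 139374$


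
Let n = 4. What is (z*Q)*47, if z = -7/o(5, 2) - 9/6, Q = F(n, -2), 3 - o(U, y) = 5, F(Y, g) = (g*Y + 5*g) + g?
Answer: -1880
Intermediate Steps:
F(Y, g) = 6*g + Y*g (F(Y, g) = (Y*g + 5*g) + g = (5*g + Y*g) + g = 6*g + Y*g)
o(U, y) = -2 (o(U, y) = 3 - 1*5 = 3 - 5 = -2)
Q = -20 (Q = -2*(6 + 4) = -2*10 = -20)
z = 2 (z = -7/(-2) - 9/6 = -7*(-1/2) - 9*1/6 = 7/2 - 3/2 = 2)
(z*Q)*47 = (2*(-20))*47 = -40*47 = -1880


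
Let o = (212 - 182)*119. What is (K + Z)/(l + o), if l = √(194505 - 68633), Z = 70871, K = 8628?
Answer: 141905715/6309514 - 79499*√7867/3154757 ≈ 20.256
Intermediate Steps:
l = 4*√7867 (l = √125872 = 4*√7867 ≈ 354.78)
o = 3570 (o = 30*119 = 3570)
(K + Z)/(l + o) = (8628 + 70871)/(4*√7867 + 3570) = 79499/(3570 + 4*√7867)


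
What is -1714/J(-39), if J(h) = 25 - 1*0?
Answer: -1714/25 ≈ -68.560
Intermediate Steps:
J(h) = 25 (J(h) = 25 + 0 = 25)
-1714/J(-39) = -1714/25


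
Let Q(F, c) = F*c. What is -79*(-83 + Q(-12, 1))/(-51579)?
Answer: -7505/51579 ≈ -0.14550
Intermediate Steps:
-79*(-83 + Q(-12, 1))/(-51579) = -79*(-83 - 12*1)/(-51579) = -79*(-83 - 12)*(-1/51579) = -79*(-95)*(-1/51579) = 7505*(-1/51579) = -7505/51579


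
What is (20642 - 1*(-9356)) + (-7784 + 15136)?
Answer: 37350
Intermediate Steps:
(20642 - 1*(-9356)) + (-7784 + 15136) = (20642 + 9356) + 7352 = 29998 + 7352 = 37350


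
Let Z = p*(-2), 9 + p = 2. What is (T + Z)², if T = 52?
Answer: 4356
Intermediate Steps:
p = -7 (p = -9 + 2 = -7)
Z = 14 (Z = -7*(-2) = 14)
(T + Z)² = (52 + 14)² = 66² = 4356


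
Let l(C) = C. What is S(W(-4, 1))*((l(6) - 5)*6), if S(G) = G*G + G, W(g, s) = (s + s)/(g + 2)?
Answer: 0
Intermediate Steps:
W(g, s) = 2*s/(2 + g) (W(g, s) = (2*s)/(2 + g) = 2*s/(2 + g))
S(G) = G + G**2 (S(G) = G**2 + G = G + G**2)
S(W(-4, 1))*((l(6) - 5)*6) = ((2*1/(2 - 4))*(1 + 2*1/(2 - 4)))*((6 - 5)*6) = ((2*1/(-2))*(1 + 2*1/(-2)))*(1*6) = ((2*1*(-1/2))*(1 + 2*1*(-1/2)))*6 = -(1 - 1)*6 = -1*0*6 = 0*6 = 0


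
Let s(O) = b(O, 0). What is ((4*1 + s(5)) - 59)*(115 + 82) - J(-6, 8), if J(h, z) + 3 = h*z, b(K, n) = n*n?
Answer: -10784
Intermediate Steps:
b(K, n) = n**2
s(O) = 0 (s(O) = 0**2 = 0)
J(h, z) = -3 + h*z
((4*1 + s(5)) - 59)*(115 + 82) - J(-6, 8) = ((4*1 + 0) - 59)*(115 + 82) - (-3 - 6*8) = ((4 + 0) - 59)*197 - (-3 - 48) = (4 - 59)*197 - 1*(-51) = -55*197 + 51 = -10835 + 51 = -10784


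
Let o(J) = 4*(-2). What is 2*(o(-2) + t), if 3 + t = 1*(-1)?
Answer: -24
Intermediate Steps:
o(J) = -8
t = -4 (t = -3 + 1*(-1) = -3 - 1 = -4)
2*(o(-2) + t) = 2*(-8 - 4) = 2*(-12) = -24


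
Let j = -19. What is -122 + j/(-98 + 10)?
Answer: -10717/88 ≈ -121.78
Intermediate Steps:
-122 + j/(-98 + 10) = -122 - 19/(-98 + 10) = -122 - 19/(-88) = -122 - 1/88*(-19) = -122 + 19/88 = -10717/88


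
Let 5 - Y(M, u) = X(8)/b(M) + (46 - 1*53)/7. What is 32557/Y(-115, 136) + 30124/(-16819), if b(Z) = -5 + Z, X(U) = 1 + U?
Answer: 21895727188/4087017 ≈ 5357.4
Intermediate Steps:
Y(M, u) = 6 - 9/(-5 + M) (Y(M, u) = 5 - ((1 + 8)/(-5 + M) + (46 - 1*53)/7) = 5 - (9/(-5 + M) + (46 - 53)*(1/7)) = 5 - (9/(-5 + M) - 7*1/7) = 5 - (9/(-5 + M) - 1) = 5 - (-1 + 9/(-5 + M)) = 5 + (1 - 9/(-5 + M)) = 6 - 9/(-5 + M))
32557/Y(-115, 136) + 30124/(-16819) = 32557/((3*(-13 + 2*(-115))/(-5 - 115))) + 30124/(-16819) = 32557/((3*(-13 - 230)/(-120))) + 30124*(-1/16819) = 32557/((3*(-1/120)*(-243))) - 30124/16819 = 32557/(243/40) - 30124/16819 = 32557*(40/243) - 30124/16819 = 1302280/243 - 30124/16819 = 21895727188/4087017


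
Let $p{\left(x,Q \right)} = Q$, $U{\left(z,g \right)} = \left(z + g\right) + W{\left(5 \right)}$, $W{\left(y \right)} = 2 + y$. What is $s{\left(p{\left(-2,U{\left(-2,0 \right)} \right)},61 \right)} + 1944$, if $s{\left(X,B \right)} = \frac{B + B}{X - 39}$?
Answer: $\frac{32987}{17} \approx 1940.4$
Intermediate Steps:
$U{\left(z,g \right)} = 7 + g + z$ ($U{\left(z,g \right)} = \left(z + g\right) + \left(2 + 5\right) = \left(g + z\right) + 7 = 7 + g + z$)
$s{\left(X,B \right)} = \frac{2 B}{-39 + X}$
$s{\left(p{\left(-2,U{\left(-2,0 \right)} \right)},61 \right)} + 1944 = 2 \cdot 61 \frac{1}{-39 + \left(7 + 0 - 2\right)} + 1944 = 2 \cdot 61 \frac{1}{-39 + 5} + 1944 = 2 \cdot 61 \frac{1}{-34} + 1944 = 2 \cdot 61 \left(- \frac{1}{34}\right) + 1944 = - \frac{61}{17} + 1944 = \frac{32987}{17}$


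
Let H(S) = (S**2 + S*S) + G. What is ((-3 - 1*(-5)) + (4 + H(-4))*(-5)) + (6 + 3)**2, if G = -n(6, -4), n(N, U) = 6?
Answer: -67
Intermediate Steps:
G = -6 (G = -1*6 = -6)
H(S) = -6 + 2*S**2 (H(S) = (S**2 + S*S) - 6 = (S**2 + S**2) - 6 = 2*S**2 - 6 = -6 + 2*S**2)
((-3 - 1*(-5)) + (4 + H(-4))*(-5)) + (6 + 3)**2 = ((-3 - 1*(-5)) + (4 + (-6 + 2*(-4)**2))*(-5)) + (6 + 3)**2 = ((-3 + 5) + (4 + (-6 + 2*16))*(-5)) + 9**2 = (2 + (4 + (-6 + 32))*(-5)) + 81 = (2 + (4 + 26)*(-5)) + 81 = (2 + 30*(-5)) + 81 = (2 - 150) + 81 = -148 + 81 = -67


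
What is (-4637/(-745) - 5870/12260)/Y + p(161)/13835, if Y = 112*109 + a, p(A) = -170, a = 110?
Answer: -368010077191/31131217223220 ≈ -0.011821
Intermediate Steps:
Y = 12318 (Y = 112*109 + 110 = 12208 + 110 = 12318)
(-4637/(-745) - 5870/12260)/Y + p(161)/13835 = (-4637/(-745) - 5870/12260)/12318 - 170/13835 = (-4637*(-1/745) - 5870*1/12260)*(1/12318) - 170*1/13835 = (4637/745 - 587/1226)*(1/12318) - 34/2767 = (5247647/913370)*(1/12318) - 34/2767 = 5247647/11250891660 - 34/2767 = -368010077191/31131217223220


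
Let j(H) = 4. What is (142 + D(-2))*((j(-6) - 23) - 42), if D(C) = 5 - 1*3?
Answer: -8784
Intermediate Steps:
D(C) = 2 (D(C) = 5 - 3 = 2)
(142 + D(-2))*((j(-6) - 23) - 42) = (142 + 2)*((4 - 23) - 42) = 144*(-19 - 42) = 144*(-61) = -8784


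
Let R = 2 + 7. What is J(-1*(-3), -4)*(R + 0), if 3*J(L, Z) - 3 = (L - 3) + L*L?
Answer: 36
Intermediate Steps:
R = 9
J(L, Z) = L/3 + L²/3 (J(L, Z) = 1 + ((L - 3) + L*L)/3 = 1 + ((-3 + L) + L²)/3 = 1 + (-3 + L + L²)/3 = 1 + (-1 + L/3 + L²/3) = L/3 + L²/3)
J(-1*(-3), -4)*(R + 0) = ((-1*(-3))*(1 - 1*(-3))/3)*(9 + 0) = ((⅓)*3*(1 + 3))*9 = ((⅓)*3*4)*9 = 4*9 = 36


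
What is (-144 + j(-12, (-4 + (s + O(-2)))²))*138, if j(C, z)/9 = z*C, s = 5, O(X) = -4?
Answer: -154008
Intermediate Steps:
j(C, z) = 9*C*z (j(C, z) = 9*(z*C) = 9*(C*z) = 9*C*z)
(-144 + j(-12, (-4 + (s + O(-2)))²))*138 = (-144 + 9*(-12)*(-4 + (5 - 4))²)*138 = (-144 + 9*(-12)*(-4 + 1)²)*138 = (-144 + 9*(-12)*(-3)²)*138 = (-144 + 9*(-12)*9)*138 = (-144 - 972)*138 = -1116*138 = -154008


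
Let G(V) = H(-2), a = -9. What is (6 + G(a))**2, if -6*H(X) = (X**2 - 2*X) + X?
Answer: 25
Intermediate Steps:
H(X) = -X**2/6 + X/6 (H(X) = -((X**2 - 2*X) + X)/6 = -(X**2 - X)/6 = -X**2/6 + X/6)
G(V) = -1 (G(V) = (1/6)*(-2)*(1 - 1*(-2)) = (1/6)*(-2)*(1 + 2) = (1/6)*(-2)*3 = -1)
(6 + G(a))**2 = (6 - 1)**2 = 5**2 = 25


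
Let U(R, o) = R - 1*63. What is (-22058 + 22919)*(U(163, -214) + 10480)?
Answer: 9109380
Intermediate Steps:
U(R, o) = -63 + R (U(R, o) = R - 63 = -63 + R)
(-22058 + 22919)*(U(163, -214) + 10480) = (-22058 + 22919)*((-63 + 163) + 10480) = 861*(100 + 10480) = 861*10580 = 9109380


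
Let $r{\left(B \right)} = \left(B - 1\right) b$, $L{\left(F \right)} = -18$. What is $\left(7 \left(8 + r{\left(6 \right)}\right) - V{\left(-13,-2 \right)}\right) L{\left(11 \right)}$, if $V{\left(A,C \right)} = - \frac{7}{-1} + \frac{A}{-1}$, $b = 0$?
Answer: $-648$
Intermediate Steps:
$r{\left(B \right)} = 0$ ($r{\left(B \right)} = \left(B - 1\right) 0 = \left(-1 + B\right) 0 = 0$)
$V{\left(A,C \right)} = 7 - A$ ($V{\left(A,C \right)} = \left(-7\right) \left(-1\right) + A \left(-1\right) = 7 - A$)
$\left(7 \left(8 + r{\left(6 \right)}\right) - V{\left(-13,-2 \right)}\right) L{\left(11 \right)} = \left(7 \left(8 + 0\right) - \left(7 - -13\right)\right) \left(-18\right) = \left(7 \cdot 8 - \left(7 + 13\right)\right) \left(-18\right) = \left(56 - 20\right) \left(-18\right) = 36 \left(-18\right) = -648$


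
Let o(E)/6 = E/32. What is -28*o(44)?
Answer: -231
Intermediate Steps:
o(E) = 3*E/16 (o(E) = 6*(E/32) = 3*E/16)
-28*o(44) = -21*44/4 = -28*33/4 = -231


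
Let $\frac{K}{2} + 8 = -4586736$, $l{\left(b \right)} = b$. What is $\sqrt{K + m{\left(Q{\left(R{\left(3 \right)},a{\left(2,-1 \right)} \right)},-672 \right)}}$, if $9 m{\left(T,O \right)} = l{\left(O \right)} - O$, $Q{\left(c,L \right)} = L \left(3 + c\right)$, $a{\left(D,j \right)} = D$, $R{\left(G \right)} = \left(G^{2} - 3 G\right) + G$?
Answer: $4 i \sqrt{573343} \approx 3028.8 i$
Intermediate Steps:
$R{\left(G \right)} = G^{2} - 2 G$
$m{\left(T,O \right)} = 0$ ($m{\left(T,O \right)} = \frac{O - O}{9} = \frac{1}{9} \cdot 0 = 0$)
$K = -9173488$ ($K = -16 + 2 \left(-4586736\right) = -16 - 9173472 = -9173488$)
$\sqrt{K + m{\left(Q{\left(R{\left(3 \right)},a{\left(2,-1 \right)} \right)},-672 \right)}} = \sqrt{-9173488 + 0} = \sqrt{-9173488} = 4 i \sqrt{573343}$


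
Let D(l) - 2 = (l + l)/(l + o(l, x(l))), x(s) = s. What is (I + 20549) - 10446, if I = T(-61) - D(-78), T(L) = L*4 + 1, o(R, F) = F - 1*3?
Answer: 522422/53 ≈ 9857.0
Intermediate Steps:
o(R, F) = -3 + F (o(R, F) = F - 3 = -3 + F)
D(l) = 2 + 2*l/(-3 + 2*l) (D(l) = 2 + (l + l)/(l + (-3 + l)) = 2 + (2*l)/(-3 + 2*l) = 2 + 2*l/(-3 + 2*l))
T(L) = 1 + 4*L (T(L) = 4*L + 1 = 1 + 4*L)
I = -13037/53 (I = (1 + 4*(-61)) - 6*(-1 - 78)/(-3 + 2*(-78)) = (1 - 244) - 6*(-79)/(-3 - 156) = -243 - 6*(-79)/(-159) = -243 - 6*(-1)*(-79)/159 = -243 - 1*158/53 = -243 - 158/53 = -13037/53 ≈ -245.98)
(I + 20549) - 10446 = (-13037/53 + 20549) - 10446 = 1076060/53 - 10446 = 522422/53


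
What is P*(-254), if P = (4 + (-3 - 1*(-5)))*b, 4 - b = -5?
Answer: -13716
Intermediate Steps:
b = 9 (b = 4 - 1*(-5) = 4 + 5 = 9)
P = 54 (P = (4 + (-3 - 1*(-5)))*9 = (4 + (-3 + 5))*9 = (4 + 2)*9 = 6*9 = 54)
P*(-254) = 54*(-254) = -13716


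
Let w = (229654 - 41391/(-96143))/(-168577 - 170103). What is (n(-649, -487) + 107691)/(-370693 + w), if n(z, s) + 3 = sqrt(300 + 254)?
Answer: -3506505560013120/12070420504355233 - 32561711240*sqrt(554)/12070420504355233 ≈ -0.29057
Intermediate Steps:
n(z, s) = -3 + sqrt(554) (n(z, s) = -3 + sqrt(300 + 254) = -3 + sqrt(554))
w = -22079665913/32561711240 (w = (229654 - 41391*(-1/96143))/(-338680) = (229654 + 41391/96143)*(-1/338680) = (22079665913/96143)*(-1/338680) = -22079665913/32561711240 ≈ -0.67809)
(n(-649, -487) + 107691)/(-370693 + w) = ((-3 + sqrt(554)) + 107691)/(-370693 - 22079665913/32561711240) = (107688 + sqrt(554))/(-12070420504355233/32561711240) = (107688 + sqrt(554))*(-32561711240/12070420504355233) = -3506505560013120/12070420504355233 - 32561711240*sqrt(554)/12070420504355233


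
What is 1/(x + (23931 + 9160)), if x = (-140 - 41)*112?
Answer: 1/12819 ≈ 7.8009e-5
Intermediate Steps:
x = -20272 (x = -181*112 = -20272)
1/(x + (23931 + 9160)) = 1/(-20272 + (23931 + 9160)) = 1/(-20272 + 33091) = 1/12819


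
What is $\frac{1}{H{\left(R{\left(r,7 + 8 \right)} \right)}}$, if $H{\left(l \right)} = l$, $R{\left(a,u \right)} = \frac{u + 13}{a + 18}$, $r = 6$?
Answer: $\frac{6}{7} \approx 0.85714$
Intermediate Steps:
$R{\left(a,u \right)} = \frac{13 + u}{18 + a}$
$\frac{1}{H{\left(R{\left(r,7 + 8 \right)} \right)}} = \frac{1}{\frac{1}{18 + 6} \left(13 + \left(7 + 8\right)\right)} = \frac{1}{\frac{1}{24} \left(13 + 15\right)} = \frac{1}{\frac{1}{24} \cdot 28} = \frac{1}{\frac{7}{6}} = \frac{6}{7}$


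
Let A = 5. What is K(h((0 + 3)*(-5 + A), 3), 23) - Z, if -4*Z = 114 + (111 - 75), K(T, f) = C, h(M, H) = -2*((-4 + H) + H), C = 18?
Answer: 111/2 ≈ 55.500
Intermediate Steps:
h(M, H) = 8 - 4*H (h(M, H) = -2*(-4 + 2*H) = 8 - 4*H)
K(T, f) = 18
Z = -75/2 (Z = -(114 + (111 - 75))/4 = -(114 + 36)/4 = -¼*150 = -75/2 ≈ -37.500)
K(h((0 + 3)*(-5 + A), 3), 23) - Z = 18 - 1*(-75/2) = 18 + 75/2 = 111/2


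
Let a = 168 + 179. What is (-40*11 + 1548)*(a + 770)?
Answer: 1237636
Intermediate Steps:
a = 347
(-40*11 + 1548)*(a + 770) = (-40*11 + 1548)*(347 + 770) = (-440 + 1548)*1117 = 1108*1117 = 1237636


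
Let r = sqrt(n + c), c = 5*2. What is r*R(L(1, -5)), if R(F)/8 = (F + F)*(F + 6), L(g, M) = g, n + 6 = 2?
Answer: 112*sqrt(6) ≈ 274.34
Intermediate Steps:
n = -4 (n = -6 + 2 = -4)
c = 10
R(F) = 16*F*(6 + F) (R(F) = 8*((F + F)*(F + 6)) = 8*((2*F)*(6 + F)) = 8*(2*F*(6 + F)) = 16*F*(6 + F))
r = sqrt(6) (r = sqrt(-4 + 10) = sqrt(6) ≈ 2.4495)
r*R(L(1, -5)) = sqrt(6)*(16*1*(6 + 1)) = sqrt(6)*(16*1*7) = sqrt(6)*112 = 112*sqrt(6)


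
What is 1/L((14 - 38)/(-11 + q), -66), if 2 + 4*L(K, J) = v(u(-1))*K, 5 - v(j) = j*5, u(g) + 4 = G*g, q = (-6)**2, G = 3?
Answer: -10/101 ≈ -0.099010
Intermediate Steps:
q = 36
u(g) = -4 + 3*g
v(j) = 5 - 5*j (v(j) = 5 - j*5 = 5 - 5*j)
L(K, J) = -1/2 + 10*K (L(K, J) = -1/2 + ((5 - 5*(-4 + 3*(-1)))*K)/4 = -1/2 + ((5 - 5*(-4 - 3))*K)/4 = -1/2 + ((5 - 5*(-7))*K)/4 = -1/2 + ((5 + 35)*K)/4 = -1/2 + (40*K)/4 = -1/2 + 10*K)
1/L((14 - 38)/(-11 + q), -66) = 1/(-1/2 + 10*((14 - 38)/(-11 + 36))) = 1/(-1/2 + 10*(-24/25)) = 1/(-1/2 - 48/5) = 1/(-101/10) = -10/101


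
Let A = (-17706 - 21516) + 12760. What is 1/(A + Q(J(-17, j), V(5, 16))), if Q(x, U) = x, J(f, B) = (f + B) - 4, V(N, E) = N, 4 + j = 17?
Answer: -1/26470 ≈ -3.7779e-5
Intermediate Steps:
j = 13 (j = -4 + 17 = 13)
J(f, B) = -4 + B + f (J(f, B) = (B + f) - 4 = -4 + B + f)
A = -26462 (A = -39222 + 12760 = -26462)
1/(A + Q(J(-17, j), V(5, 16))) = 1/(-26462 + (-4 + 13 - 17)) = 1/(-26462 - 8) = 1/(-26470) = -1/26470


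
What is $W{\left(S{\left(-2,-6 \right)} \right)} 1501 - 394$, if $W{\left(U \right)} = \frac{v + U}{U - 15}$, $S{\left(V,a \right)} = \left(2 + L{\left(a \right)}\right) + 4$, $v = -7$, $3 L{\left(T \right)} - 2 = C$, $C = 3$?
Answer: $- \frac{5835}{11} \approx -530.45$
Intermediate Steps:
$L{\left(T \right)} = \frac{5}{3}$ ($L{\left(T \right)} = \frac{2}{3} + \frac{1}{3} \cdot 3 = \frac{2}{3} + 1 = \frac{5}{3}$)
$S{\left(V,a \right)} = \frac{23}{3}$ ($S{\left(V,a \right)} = \left(2 + \frac{5}{3}\right) + 4 = \frac{11}{3} + 4 = \frac{23}{3}$)
$W{\left(U \right)} = \frac{-7 + U}{-15 + U}$ ($W{\left(U \right)} = \frac{-7 + U}{U - 15} = \frac{-7 + U}{-15 + U}$)
$W{\left(S{\left(-2,-6 \right)} \right)} 1501 - 394 = \frac{-7 + \frac{23}{3}}{-15 + \frac{23}{3}} \cdot 1501 - 394 = \frac{1}{- \frac{22}{3}} \cdot \frac{2}{3} \cdot 1501 - 394 = \left(- \frac{3}{22}\right) \frac{2}{3} \cdot 1501 - 394 = \left(- \frac{1}{11}\right) 1501 - 394 = - \frac{1501}{11} - 394 = - \frac{5835}{11}$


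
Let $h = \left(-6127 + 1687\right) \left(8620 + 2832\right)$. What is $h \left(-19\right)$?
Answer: $966090720$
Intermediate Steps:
$h = -50846880$ ($h = \left(-4440\right) 11452 = -50846880$)
$h \left(-19\right) = \left(-50846880\right) \left(-19\right) = 966090720$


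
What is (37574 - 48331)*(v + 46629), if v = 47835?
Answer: -1016149248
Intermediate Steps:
(37574 - 48331)*(v + 46629) = (37574 - 48331)*(47835 + 46629) = -10757*94464 = -1016149248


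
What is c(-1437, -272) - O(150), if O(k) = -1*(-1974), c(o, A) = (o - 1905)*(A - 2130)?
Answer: 8025510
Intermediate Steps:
c(o, A) = (-2130 + A)*(-1905 + o) (c(o, A) = (-1905 + o)*(-2130 + A) = (-2130 + A)*(-1905 + o))
O(k) = 1974
c(-1437, -272) - O(150) = (4057650 - 2130*(-1437) - 1905*(-272) - 272*(-1437)) - 1*1974 = (4057650 + 3060810 + 518160 + 390864) - 1974 = 8027484 - 1974 = 8025510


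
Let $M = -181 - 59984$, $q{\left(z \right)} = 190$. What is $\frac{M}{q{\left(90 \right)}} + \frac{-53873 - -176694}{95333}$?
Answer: $- \frac{1142474791}{3622654} \approx -315.37$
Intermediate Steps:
$M = -60165$ ($M = -181 - 59984 = -60165$)
$\frac{M}{q{\left(90 \right)}} + \frac{-53873 - -176694}{95333} = - \frac{60165}{190} + \frac{-53873 - -176694}{95333} = \left(-60165\right) \frac{1}{190} + \left(-53873 + 176694\right) \frac{1}{95333} = - \frac{12033}{38} + 122821 \cdot \frac{1}{95333} = - \frac{12033}{38} + \frac{122821}{95333} = - \frac{1142474791}{3622654}$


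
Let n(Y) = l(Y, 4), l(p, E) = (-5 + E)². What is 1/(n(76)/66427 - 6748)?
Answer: -66427/448249395 ≈ -0.00014819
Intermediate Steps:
n(Y) = 1 (n(Y) = (-5 + 4)² = (-1)² = 1)
1/(n(76)/66427 - 6748) = 1/(1/66427 - 6748) = 1/(-448249395/66427) = -66427/448249395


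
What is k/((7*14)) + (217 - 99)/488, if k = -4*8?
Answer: -1013/11956 ≈ -0.084727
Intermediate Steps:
k = -32
k/((7*14)) + (217 - 99)/488 = -32/(7*14) + (217 - 99)/488 = -32/98 + 118*(1/488) = -32*1/98 + 59/244 = -16/49 + 59/244 = -1013/11956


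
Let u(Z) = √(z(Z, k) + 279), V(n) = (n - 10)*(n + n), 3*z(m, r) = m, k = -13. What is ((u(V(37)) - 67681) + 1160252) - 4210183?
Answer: -3117612 + 3*√105 ≈ -3.1176e+6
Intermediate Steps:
z(m, r) = m/3
V(n) = 2*n*(-10 + n) (V(n) = (-10 + n)*(2*n) = 2*n*(-10 + n))
u(Z) = √(279 + Z/3) (u(Z) = √(Z/3 + 279) = √(279 + Z/3))
((u(V(37)) - 67681) + 1160252) - 4210183 = ((√(2511 + 3*(2*37*(-10 + 37)))/3 - 67681) + 1160252) - 4210183 = ((√(2511 + 3*(2*37*27))/3 - 67681) + 1160252) - 4210183 = ((√(2511 + 3*1998)/3 - 67681) + 1160252) - 4210183 = ((√(2511 + 5994)/3 - 67681) + 1160252) - 4210183 = ((√8505/3 - 67681) + 1160252) - 4210183 = (((9*√105)/3 - 67681) + 1160252) - 4210183 = ((3*√105 - 67681) + 1160252) - 4210183 = ((-67681 + 3*√105) + 1160252) - 4210183 = (1092571 + 3*√105) - 4210183 = -3117612 + 3*√105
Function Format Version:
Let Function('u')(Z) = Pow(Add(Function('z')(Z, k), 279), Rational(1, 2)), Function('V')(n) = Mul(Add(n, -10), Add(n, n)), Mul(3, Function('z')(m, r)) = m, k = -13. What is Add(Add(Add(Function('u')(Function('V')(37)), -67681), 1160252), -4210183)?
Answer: Add(-3117612, Mul(3, Pow(105, Rational(1, 2)))) ≈ -3.1176e+6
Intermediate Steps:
Function('z')(m, r) = Mul(Rational(1, 3), m)
Function('V')(n) = Mul(2, n, Add(-10, n)) (Function('V')(n) = Mul(Add(-10, n), Mul(2, n)) = Mul(2, n, Add(-10, n)))
Function('u')(Z) = Pow(Add(279, Mul(Rational(1, 3), Z)), Rational(1, 2)) (Function('u')(Z) = Pow(Add(Mul(Rational(1, 3), Z), 279), Rational(1, 2)) = Pow(Add(279, Mul(Rational(1, 3), Z)), Rational(1, 2)))
Add(Add(Add(Function('u')(Function('V')(37)), -67681), 1160252), -4210183) = Add(Add(Add(Mul(Rational(1, 3), Pow(Add(2511, Mul(3, Mul(2, 37, Add(-10, 37)))), Rational(1, 2))), -67681), 1160252), -4210183) = Add(Add(Add(Mul(Rational(1, 3), Pow(Add(2511, Mul(3, Mul(2, 37, 27))), Rational(1, 2))), -67681), 1160252), -4210183) = Add(Add(Add(Mul(Rational(1, 3), Pow(Add(2511, Mul(3, 1998)), Rational(1, 2))), -67681), 1160252), -4210183) = Add(Add(Add(Mul(Rational(1, 3), Pow(Add(2511, 5994), Rational(1, 2))), -67681), 1160252), -4210183) = Add(Add(Add(Mul(Rational(1, 3), Pow(8505, Rational(1, 2))), -67681), 1160252), -4210183) = Add(Add(Add(Mul(Rational(1, 3), Mul(9, Pow(105, Rational(1, 2)))), -67681), 1160252), -4210183) = Add(Add(Add(Mul(3, Pow(105, Rational(1, 2))), -67681), 1160252), -4210183) = Add(Add(Add(-67681, Mul(3, Pow(105, Rational(1, 2)))), 1160252), -4210183) = Add(Add(1092571, Mul(3, Pow(105, Rational(1, 2)))), -4210183) = Add(-3117612, Mul(3, Pow(105, Rational(1, 2))))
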